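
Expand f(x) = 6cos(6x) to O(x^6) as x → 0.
6 - 108*x**2 + 324*x**4 + O(x**6)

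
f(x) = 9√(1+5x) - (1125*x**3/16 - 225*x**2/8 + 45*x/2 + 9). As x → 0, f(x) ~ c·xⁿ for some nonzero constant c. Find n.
4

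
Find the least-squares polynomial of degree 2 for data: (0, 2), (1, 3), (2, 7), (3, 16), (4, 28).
72/35 + (-17/14)x + (27/14)x²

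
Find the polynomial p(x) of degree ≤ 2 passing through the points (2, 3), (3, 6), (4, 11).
x**2 - 2*x + 3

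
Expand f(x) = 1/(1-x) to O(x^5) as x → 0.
1 + x + x**2 + x**3 + x**4 + O(x**5)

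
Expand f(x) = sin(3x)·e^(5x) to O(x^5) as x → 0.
3*x + 15*x**2 + 33*x**3 + 40*x**4 + O(x**5)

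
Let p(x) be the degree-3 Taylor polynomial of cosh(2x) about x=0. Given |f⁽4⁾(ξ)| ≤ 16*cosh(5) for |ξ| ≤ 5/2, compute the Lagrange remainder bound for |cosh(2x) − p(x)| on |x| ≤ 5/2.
625*cosh(5)/24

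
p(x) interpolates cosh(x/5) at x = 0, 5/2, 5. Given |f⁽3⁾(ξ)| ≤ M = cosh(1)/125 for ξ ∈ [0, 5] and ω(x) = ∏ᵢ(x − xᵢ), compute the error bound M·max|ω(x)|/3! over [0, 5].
sqrt(3)*cosh(1)/216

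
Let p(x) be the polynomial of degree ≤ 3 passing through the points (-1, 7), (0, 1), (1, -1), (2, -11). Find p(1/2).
1/4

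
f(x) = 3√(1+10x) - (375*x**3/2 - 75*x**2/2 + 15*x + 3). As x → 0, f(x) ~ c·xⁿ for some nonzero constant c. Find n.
4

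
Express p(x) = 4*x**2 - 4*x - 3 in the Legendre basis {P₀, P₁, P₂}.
(-5/3)P₀ + (-4)P₁ + (8/3)P₂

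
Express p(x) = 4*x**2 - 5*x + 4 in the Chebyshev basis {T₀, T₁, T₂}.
(6)T₀ + (-5)T₁ + (2)T₂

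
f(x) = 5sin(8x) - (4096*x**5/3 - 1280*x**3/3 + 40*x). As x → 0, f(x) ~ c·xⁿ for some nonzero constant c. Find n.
7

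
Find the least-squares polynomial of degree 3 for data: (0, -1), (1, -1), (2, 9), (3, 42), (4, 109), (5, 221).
-58/63 + (-713/378)x + (-47/126)x² + (52/27)x³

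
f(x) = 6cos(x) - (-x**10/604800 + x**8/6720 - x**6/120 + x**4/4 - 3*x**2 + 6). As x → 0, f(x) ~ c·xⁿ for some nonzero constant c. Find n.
12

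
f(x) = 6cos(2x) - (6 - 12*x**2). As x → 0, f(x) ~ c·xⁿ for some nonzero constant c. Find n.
4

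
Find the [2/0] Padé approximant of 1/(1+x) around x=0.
x**2 - x + 1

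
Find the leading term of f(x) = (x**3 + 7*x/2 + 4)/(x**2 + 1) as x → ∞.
x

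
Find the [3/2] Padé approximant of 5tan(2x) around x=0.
(-8*x**3/3 + 10*x)/(1 - 8*x**2/5)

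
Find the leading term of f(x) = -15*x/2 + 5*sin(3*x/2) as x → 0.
-45*x**3/16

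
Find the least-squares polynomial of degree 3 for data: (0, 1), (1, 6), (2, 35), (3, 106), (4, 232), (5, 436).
37/42 + (-187/252)x + (68/21)x² + (103/36)x³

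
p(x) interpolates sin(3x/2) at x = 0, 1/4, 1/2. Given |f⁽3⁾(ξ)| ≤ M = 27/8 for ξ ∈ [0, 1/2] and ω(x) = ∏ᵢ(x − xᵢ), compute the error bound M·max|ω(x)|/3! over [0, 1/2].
sqrt(3)/512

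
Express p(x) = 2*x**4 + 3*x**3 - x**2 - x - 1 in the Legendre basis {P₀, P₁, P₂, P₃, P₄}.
(-14/15)P₀ + (4/5)P₁ + (10/21)P₂ + (6/5)P₃ + (16/35)P₄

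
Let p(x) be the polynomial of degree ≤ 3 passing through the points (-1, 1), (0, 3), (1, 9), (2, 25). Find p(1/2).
41/8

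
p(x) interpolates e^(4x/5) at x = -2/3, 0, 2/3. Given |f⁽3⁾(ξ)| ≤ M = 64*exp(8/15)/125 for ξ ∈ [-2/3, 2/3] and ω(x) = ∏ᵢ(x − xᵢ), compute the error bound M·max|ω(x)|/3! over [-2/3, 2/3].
512*sqrt(3)*exp(8/15)/91125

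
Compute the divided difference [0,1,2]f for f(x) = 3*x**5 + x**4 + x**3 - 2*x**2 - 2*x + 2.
53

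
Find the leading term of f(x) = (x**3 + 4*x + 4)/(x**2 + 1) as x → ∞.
x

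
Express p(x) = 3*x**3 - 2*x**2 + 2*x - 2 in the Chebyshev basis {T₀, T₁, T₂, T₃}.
(-3)T₀ + (17/4)T₁ - T₂ + (3/4)T₃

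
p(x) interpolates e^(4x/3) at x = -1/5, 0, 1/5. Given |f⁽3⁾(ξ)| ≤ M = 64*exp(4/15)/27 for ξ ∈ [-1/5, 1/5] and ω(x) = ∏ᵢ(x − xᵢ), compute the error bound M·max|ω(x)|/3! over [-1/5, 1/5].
64*sqrt(3)*exp(4/15)/91125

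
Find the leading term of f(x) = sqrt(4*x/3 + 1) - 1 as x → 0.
2*x/3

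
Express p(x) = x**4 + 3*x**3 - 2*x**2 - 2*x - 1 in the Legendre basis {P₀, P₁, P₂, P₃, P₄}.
(-22/15)P₀ + (-1/5)P₁ + (-16/21)P₂ + (6/5)P₃ + (8/35)P₄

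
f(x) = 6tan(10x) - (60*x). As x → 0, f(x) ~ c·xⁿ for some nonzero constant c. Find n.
3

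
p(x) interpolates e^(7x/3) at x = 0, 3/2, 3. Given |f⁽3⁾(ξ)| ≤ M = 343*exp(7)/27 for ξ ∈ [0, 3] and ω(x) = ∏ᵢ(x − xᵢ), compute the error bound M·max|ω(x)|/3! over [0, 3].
343*sqrt(3)*exp(7)/216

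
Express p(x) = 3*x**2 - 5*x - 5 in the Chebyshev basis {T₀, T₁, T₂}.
(-7/2)T₀ + (-5)T₁ + (3/2)T₂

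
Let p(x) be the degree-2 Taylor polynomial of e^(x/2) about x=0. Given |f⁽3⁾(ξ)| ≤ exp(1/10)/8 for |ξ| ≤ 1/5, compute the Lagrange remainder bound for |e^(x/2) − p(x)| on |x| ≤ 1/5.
exp(1/10)/6000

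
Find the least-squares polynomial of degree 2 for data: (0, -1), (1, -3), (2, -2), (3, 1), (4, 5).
-6/5 + (-12/5)x + x²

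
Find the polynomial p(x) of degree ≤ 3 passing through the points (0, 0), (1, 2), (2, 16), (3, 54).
2*x**3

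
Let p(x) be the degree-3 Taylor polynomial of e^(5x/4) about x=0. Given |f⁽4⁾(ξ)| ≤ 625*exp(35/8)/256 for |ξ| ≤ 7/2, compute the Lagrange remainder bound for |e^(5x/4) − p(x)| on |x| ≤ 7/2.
1500625*exp(35/8)/98304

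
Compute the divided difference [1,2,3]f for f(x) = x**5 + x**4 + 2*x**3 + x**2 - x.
128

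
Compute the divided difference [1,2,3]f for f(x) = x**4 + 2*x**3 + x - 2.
37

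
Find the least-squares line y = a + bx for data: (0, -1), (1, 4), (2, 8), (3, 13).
a = -9/10, b = 23/5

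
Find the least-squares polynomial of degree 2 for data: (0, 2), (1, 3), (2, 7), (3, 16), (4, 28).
72/35 + (-17/14)x + (27/14)x²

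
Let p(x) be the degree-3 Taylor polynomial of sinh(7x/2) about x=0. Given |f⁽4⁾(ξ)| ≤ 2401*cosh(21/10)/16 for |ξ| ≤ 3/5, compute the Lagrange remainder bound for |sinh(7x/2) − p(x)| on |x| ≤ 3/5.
64827*cosh(21/10)/80000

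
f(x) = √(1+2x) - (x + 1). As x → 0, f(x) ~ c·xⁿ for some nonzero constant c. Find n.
2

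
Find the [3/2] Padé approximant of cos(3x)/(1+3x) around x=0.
(63*x**3/4 - 21*x**2/4 - 3*x + 1)/(1 - 39*x**2/4)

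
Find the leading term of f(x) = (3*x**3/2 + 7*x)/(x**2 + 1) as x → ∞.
3*x/2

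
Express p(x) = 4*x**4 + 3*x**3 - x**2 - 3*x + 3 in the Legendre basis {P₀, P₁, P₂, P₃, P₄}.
(52/15)P₀ + (-6/5)P₁ + (34/21)P₂ + (6/5)P₃ + (32/35)P₄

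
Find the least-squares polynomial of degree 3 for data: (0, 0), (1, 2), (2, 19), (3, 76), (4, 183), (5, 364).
19/126 + (-1273/756)x + (-10/63)x² + (325/108)x³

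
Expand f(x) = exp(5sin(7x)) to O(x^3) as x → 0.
1 + 35*x + 1225*x**2/2 + O(x**3)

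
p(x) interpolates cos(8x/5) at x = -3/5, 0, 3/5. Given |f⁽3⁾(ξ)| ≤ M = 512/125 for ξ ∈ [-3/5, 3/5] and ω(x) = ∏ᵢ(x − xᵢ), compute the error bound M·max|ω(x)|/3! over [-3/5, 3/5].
512*sqrt(3)/15625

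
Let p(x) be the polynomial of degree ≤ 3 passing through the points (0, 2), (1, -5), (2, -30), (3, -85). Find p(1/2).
0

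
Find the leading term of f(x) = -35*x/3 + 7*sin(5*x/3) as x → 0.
-875*x**3/162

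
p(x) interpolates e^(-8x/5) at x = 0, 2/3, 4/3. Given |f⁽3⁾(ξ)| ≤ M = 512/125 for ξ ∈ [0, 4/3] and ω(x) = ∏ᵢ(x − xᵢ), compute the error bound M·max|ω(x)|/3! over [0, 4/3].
4096*sqrt(3)/91125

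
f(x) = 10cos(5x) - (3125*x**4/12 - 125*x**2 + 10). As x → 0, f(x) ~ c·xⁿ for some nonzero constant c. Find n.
6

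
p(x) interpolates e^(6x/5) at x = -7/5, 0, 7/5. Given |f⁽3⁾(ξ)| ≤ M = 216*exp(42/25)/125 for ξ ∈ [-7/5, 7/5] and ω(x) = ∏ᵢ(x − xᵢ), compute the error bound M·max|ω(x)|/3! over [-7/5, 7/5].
2744*sqrt(3)*exp(42/25)/15625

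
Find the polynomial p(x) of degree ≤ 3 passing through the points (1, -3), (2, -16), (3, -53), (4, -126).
-2*x**3 + x - 2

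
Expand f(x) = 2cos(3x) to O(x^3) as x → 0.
2 - 9*x**2 + O(x**3)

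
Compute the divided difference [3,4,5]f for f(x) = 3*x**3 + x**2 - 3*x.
37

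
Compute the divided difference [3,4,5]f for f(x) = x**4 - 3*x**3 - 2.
61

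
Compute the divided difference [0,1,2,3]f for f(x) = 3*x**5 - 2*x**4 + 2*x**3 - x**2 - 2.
65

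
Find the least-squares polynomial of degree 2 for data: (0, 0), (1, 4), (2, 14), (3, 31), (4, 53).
-2/35 + (71/70)x + (43/14)x²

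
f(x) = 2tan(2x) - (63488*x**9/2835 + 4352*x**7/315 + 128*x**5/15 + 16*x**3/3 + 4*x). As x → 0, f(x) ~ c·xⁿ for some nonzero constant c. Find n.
11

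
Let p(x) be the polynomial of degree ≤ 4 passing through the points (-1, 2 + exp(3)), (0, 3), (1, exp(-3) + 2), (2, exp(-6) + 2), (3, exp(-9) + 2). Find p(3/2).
(-5 + 60*exp(3) + 90*exp(6) + (3*exp(3) + 236)*exp(9))*exp(-9)/128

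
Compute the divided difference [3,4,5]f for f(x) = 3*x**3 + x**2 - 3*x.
37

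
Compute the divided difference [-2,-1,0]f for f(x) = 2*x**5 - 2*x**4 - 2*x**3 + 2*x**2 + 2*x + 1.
-36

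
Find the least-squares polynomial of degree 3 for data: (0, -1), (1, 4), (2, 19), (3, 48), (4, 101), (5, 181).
-64/63 + (506/189)x + (359/252)x² + (115/108)x³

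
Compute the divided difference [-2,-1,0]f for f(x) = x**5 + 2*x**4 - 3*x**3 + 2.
8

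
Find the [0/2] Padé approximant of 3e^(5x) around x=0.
3/(25*x**2/2 - 5*x + 1)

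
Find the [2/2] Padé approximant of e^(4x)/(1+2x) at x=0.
(8*x**2/3 + 2*x + 1)/(1 - 4*x**2/3)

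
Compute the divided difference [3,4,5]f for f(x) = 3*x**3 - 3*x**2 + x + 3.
33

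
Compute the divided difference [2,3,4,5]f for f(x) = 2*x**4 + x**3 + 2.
29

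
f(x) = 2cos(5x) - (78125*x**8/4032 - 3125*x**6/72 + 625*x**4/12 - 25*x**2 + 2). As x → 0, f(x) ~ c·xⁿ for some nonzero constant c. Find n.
10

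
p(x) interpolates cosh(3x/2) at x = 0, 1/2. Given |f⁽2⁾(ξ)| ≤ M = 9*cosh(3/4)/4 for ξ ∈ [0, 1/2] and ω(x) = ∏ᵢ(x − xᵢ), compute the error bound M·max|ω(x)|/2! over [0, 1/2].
9*cosh(3/4)/128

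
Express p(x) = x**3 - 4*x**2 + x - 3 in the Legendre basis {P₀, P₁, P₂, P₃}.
(-13/3)P₀ + (8/5)P₁ + (-8/3)P₂ + (2/5)P₃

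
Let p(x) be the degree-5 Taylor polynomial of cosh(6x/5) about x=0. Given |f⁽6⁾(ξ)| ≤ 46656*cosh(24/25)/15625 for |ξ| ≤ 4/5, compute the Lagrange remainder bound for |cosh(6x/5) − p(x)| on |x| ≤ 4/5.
1327104*cosh(24/25)/1220703125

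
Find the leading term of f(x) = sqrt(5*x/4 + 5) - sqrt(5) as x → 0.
sqrt(5)*x/8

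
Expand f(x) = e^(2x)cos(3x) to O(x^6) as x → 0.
1 + 2*x - 5*x**2/2 - 23*x**3/3 - 119*x**4/24 + 61*x**5/60 + O(x**6)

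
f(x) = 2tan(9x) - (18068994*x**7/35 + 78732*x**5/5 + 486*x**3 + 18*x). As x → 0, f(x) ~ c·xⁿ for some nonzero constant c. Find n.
9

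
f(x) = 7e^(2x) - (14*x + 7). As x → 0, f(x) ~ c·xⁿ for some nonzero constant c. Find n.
2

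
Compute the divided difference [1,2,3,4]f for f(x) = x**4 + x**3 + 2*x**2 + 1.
11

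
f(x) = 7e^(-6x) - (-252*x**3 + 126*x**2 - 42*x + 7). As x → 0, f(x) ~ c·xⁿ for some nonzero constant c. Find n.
4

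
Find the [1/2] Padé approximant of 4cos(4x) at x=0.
4/(8*x**2 + 1)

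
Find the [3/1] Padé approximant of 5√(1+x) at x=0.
(-5*x**3/64 + 15*x**2/16 + 45*x/8 + 5)/(5*x/8 + 1)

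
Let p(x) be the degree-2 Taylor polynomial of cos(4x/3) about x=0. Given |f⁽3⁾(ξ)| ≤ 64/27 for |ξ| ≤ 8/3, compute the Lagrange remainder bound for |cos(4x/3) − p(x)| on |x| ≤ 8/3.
16384/2187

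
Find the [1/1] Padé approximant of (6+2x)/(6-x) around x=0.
(x/3 + 1)/(1 - x/6)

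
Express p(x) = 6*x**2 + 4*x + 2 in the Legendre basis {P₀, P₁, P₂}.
(4)P₀ + (4)P₁ + (4)P₂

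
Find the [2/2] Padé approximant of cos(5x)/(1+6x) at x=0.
(-7675*x**2/564 + 25*x/47 + 1)/(25*x**2/12 + 307*x/47 + 1)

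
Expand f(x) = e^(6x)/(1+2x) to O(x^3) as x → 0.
1 + 4*x + 10*x**2 + O(x**3)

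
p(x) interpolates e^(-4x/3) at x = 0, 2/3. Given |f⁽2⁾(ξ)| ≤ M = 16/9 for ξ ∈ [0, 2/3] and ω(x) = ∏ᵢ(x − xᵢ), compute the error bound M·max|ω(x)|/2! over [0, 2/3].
8/81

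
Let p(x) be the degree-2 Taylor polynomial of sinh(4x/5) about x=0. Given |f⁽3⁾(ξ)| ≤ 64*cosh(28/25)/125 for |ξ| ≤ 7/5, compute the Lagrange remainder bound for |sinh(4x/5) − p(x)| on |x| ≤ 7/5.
10976*cosh(28/25)/46875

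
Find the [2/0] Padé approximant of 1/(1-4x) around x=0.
16*x**2 + 4*x + 1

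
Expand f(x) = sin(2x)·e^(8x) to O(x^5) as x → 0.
2*x + 16*x**2 + 188*x**3/3 + 160*x**4 + O(x**5)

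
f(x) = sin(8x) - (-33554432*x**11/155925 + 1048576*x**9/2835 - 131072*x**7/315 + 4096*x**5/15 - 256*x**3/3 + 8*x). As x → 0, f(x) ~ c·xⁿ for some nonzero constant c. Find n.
13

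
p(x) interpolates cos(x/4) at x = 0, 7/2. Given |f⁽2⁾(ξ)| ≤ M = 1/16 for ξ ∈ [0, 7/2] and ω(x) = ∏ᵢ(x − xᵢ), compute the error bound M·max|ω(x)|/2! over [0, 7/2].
49/512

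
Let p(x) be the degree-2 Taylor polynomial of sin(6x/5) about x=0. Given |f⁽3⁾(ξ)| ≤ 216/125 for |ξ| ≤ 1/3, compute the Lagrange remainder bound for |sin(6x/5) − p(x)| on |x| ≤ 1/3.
4/375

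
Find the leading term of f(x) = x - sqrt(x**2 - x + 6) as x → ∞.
1/2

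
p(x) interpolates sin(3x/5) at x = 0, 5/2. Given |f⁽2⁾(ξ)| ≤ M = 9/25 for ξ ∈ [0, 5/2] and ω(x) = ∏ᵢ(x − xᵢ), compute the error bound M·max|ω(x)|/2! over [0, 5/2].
9/32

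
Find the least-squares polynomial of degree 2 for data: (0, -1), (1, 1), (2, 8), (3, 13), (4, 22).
-9/7 + (83/35)x + (6/7)x²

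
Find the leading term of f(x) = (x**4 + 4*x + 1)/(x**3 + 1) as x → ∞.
x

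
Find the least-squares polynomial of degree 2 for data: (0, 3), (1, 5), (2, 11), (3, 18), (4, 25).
18/7 + (179/70)x + (11/14)x²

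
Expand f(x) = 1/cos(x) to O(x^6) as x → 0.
1 + x**2/2 + 5*x**4/24 + O(x**6)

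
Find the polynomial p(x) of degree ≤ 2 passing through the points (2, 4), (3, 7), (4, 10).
3*x - 2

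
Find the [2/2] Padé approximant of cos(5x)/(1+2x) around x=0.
(-1925*x**2/204 - 25*x/51 + 1)/(25*x**2/12 + 77*x/51 + 1)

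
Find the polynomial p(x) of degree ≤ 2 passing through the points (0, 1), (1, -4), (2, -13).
-2*x**2 - 3*x + 1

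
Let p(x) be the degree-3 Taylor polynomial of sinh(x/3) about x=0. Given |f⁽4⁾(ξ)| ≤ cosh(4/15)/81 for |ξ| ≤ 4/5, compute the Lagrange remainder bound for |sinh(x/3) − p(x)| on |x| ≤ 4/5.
32*cosh(4/15)/151875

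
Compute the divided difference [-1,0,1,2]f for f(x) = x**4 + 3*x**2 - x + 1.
2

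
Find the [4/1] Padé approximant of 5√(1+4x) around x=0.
(6*x**4 - 8*x**3 + 18*x**2 + 24*x + 5)/(14*x/5 + 1)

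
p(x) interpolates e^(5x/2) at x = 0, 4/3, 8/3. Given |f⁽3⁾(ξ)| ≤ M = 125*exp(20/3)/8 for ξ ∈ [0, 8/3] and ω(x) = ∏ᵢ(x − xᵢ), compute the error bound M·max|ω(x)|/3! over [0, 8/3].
1000*sqrt(3)*exp(20/3)/729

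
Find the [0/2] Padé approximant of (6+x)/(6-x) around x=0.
1/(x**2/18 - x/3 + 1)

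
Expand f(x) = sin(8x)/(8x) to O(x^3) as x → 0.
1 - 32*x**2/3 + O(x**3)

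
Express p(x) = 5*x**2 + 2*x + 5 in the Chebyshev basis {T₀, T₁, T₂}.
(15/2)T₀ + (2)T₁ + (5/2)T₂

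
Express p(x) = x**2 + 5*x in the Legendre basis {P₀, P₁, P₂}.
(1/3)P₀ + (5)P₁ + (2/3)P₂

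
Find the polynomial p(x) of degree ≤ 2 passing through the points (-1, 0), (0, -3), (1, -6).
-3*x - 3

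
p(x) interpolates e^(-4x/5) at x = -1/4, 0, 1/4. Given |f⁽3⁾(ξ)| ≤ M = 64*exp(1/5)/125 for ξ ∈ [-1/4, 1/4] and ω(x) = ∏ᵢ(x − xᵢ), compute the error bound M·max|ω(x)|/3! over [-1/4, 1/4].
sqrt(3)*exp(1/5)/3375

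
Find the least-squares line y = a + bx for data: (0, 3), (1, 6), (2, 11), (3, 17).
a = 11/5, b = 47/10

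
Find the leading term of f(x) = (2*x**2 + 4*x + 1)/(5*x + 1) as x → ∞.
2*x/5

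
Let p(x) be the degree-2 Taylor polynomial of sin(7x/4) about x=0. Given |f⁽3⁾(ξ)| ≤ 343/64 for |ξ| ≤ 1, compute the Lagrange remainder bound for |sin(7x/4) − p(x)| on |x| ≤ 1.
343/384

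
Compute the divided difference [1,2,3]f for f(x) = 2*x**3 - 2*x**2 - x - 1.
10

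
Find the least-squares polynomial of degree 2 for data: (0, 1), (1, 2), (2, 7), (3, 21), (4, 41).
46/35 + (-247/70)x + (47/14)x²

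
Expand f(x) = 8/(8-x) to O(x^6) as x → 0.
1 + x/8 + x**2/64 + x**3/512 + x**4/4096 + x**5/32768 + O(x**6)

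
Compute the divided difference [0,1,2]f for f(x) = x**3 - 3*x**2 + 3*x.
0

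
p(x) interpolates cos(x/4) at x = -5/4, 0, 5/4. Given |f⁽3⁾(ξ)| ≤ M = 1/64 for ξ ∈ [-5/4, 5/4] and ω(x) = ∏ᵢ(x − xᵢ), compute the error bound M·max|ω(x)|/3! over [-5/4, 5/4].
125*sqrt(3)/110592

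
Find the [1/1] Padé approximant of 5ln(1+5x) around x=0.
25*x/(5*x/2 + 1)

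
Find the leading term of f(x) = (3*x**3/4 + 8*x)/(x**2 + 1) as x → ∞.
3*x/4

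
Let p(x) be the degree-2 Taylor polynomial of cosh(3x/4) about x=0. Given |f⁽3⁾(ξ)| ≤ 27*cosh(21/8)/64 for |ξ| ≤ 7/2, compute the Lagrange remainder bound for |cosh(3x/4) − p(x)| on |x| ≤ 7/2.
3087*cosh(21/8)/1024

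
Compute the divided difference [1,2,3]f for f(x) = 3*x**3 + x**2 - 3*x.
19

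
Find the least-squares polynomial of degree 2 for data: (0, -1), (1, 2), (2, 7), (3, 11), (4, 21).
-26/35 + (111/70)x + (13/14)x²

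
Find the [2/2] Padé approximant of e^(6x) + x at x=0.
(-15*x**2/4 + 13*x/4 + 1)/(9*x**2/2 - 15*x/4 + 1)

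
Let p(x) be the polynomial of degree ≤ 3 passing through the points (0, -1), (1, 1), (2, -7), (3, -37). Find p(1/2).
1/2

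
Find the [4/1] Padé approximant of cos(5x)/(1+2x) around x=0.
(625*x**4/24 - 25*x**2/2 + 1)/(2*x + 1)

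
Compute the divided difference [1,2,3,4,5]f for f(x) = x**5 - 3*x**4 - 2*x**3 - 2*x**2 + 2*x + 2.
12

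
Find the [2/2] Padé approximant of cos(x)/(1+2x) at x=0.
(-43*x**2/84 + x/21 + 1)/(x**2/12 + 43*x/21 + 1)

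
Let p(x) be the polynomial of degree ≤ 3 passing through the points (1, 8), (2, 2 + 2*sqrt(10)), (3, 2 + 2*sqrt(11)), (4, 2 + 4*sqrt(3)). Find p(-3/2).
-495*sqrt(10)/8 - 105*sqrt(3)/4 + 709/8 + 385*sqrt(11)/8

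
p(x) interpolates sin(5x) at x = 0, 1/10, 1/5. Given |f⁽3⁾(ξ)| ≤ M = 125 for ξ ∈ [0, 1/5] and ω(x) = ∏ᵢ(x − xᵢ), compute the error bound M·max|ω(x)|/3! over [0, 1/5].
sqrt(3)/216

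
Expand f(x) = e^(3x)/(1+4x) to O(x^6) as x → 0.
1 - x + 17*x**2/2 - 59*x**3/2 + 971*x**4/8 - 19339*x**5/40 + O(x**6)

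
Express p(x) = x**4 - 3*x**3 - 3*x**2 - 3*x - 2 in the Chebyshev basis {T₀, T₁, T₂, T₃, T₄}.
(-25/8)T₀ + (-21/4)T₁ - T₂ + (-3/4)T₃ + (1/8)T₄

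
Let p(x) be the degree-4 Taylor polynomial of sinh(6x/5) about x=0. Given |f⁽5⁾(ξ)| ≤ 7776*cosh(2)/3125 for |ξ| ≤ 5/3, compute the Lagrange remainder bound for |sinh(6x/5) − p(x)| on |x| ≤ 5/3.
4*cosh(2)/15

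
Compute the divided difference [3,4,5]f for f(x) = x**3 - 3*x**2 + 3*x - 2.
9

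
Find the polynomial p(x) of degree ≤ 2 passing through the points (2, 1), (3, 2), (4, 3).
x - 1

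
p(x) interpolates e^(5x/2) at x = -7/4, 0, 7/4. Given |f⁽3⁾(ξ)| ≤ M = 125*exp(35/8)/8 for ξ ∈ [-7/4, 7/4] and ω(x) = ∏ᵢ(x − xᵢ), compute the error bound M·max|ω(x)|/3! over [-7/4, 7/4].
42875*sqrt(3)*exp(35/8)/13824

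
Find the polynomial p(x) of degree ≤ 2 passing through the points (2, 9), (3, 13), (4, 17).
4*x + 1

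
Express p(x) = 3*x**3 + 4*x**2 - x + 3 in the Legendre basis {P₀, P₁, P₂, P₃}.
(13/3)P₀ + (4/5)P₁ + (8/3)P₂ + (6/5)P₃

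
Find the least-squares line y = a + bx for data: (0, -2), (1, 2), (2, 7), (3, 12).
a = -23/10, b = 47/10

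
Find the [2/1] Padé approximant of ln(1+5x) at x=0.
5*x*(5*x + 6)/(6*(10*x/3 + 1))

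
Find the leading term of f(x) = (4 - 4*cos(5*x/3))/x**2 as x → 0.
50/9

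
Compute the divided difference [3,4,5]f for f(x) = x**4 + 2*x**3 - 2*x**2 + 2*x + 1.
119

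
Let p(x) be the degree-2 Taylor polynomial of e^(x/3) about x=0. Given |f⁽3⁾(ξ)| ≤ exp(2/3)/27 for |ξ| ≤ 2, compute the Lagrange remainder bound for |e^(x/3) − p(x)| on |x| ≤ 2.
4*exp(2/3)/81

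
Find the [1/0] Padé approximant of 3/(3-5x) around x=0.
5*x/3 + 1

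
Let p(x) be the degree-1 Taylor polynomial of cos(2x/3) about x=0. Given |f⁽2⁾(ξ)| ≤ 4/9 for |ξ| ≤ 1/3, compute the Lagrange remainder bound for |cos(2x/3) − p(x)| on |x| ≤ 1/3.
2/81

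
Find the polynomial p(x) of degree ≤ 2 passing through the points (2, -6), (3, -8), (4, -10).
-2*x - 2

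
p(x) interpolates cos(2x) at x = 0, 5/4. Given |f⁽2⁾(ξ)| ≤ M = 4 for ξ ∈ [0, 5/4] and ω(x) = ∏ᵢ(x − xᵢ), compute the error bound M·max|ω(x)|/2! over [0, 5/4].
25/32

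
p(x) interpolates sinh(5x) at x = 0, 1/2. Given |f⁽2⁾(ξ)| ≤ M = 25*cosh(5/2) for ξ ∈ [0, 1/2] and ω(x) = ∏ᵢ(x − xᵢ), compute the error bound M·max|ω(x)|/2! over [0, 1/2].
25*cosh(5/2)/32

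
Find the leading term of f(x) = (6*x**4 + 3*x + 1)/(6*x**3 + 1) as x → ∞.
x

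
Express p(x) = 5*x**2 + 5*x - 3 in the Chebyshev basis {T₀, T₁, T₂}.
(-1/2)T₀ + (5)T₁ + (5/2)T₂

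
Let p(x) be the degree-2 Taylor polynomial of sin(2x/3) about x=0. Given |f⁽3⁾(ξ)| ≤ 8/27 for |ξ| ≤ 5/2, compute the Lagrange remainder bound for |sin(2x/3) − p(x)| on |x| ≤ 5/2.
125/162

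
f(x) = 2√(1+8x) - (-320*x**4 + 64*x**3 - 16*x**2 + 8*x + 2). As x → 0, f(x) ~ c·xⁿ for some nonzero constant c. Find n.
5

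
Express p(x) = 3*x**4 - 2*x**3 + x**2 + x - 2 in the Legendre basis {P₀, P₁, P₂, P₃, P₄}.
(-16/15)P₀ + (-1/5)P₁ + (50/21)P₂ + (-4/5)P₃ + (24/35)P₄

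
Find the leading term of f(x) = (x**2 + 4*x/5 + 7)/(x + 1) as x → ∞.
x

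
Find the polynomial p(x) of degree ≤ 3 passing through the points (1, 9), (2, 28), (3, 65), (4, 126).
x**3 + 3*x**2 + 3*x + 2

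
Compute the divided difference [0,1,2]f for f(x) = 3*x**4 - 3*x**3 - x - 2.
12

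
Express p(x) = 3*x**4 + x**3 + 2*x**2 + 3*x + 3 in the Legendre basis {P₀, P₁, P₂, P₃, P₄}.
(64/15)P₀ + (18/5)P₁ + (64/21)P₂ + (2/5)P₃ + (24/35)P₄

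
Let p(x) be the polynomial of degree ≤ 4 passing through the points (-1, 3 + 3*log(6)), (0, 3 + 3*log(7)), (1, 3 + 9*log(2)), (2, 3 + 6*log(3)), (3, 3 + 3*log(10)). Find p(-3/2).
3 + log(17179869184*2**(25/32)*3**(121/128)*5**(105/128)*7**(5/32)/2542277241)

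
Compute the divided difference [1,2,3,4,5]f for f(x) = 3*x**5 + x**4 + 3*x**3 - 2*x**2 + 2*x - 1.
46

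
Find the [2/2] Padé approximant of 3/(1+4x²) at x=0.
3/(4*x**2 + 1)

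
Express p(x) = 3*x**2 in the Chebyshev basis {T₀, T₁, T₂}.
(3/2)T₀ + (3/2)T₂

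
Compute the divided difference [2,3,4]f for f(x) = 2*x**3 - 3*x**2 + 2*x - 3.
15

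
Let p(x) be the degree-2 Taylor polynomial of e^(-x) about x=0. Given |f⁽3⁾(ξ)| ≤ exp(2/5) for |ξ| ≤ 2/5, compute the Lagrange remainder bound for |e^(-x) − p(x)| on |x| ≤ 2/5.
4*exp(2/5)/375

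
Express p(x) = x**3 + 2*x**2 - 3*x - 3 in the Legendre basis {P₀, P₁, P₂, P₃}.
(-7/3)P₀ + (-12/5)P₁ + (4/3)P₂ + (2/5)P₃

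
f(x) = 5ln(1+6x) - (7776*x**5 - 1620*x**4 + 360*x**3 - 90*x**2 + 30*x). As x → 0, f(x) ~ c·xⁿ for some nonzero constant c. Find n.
6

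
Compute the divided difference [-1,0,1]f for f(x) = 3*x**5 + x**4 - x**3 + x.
1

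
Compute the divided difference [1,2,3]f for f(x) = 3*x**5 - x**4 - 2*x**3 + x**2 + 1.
234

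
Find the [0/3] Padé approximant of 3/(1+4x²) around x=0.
3/(4*x**2 + 1)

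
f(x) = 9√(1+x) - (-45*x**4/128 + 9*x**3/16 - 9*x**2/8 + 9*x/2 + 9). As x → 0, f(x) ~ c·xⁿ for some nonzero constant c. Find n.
5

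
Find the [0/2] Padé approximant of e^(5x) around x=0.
1/(25*x**2/2 - 5*x + 1)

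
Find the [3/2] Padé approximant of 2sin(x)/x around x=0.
(2 - 7*x**2/30)/(x**2/20 + 1)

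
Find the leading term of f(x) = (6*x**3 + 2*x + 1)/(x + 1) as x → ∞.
6*x**2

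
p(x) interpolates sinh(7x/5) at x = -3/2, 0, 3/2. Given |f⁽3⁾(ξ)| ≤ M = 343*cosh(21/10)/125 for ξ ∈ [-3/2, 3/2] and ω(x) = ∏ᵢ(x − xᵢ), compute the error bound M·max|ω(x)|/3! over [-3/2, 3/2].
343*sqrt(3)*cosh(21/10)/1000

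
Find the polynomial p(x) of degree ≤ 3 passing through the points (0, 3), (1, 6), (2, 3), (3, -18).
-2*x**3 + 3*x**2 + 2*x + 3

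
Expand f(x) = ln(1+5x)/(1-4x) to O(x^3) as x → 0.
5*x + 15*x**2/2 + O(x**3)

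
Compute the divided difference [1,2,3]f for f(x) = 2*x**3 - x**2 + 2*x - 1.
11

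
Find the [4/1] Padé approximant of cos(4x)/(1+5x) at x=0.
(32*x**4/3 - 8*x**2 + 1)/(5*x + 1)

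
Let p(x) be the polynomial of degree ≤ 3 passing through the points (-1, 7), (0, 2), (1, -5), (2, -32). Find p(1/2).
-1/8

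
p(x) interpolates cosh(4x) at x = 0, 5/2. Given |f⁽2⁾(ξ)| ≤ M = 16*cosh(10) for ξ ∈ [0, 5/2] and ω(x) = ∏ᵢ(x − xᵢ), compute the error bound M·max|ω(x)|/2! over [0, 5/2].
25*cosh(10)/2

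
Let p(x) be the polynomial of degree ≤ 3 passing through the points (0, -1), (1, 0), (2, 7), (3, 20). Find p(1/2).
-5/4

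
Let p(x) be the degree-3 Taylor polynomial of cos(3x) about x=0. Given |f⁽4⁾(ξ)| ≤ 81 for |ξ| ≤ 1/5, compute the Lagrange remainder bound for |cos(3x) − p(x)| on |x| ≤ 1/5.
27/5000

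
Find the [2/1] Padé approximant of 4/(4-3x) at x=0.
1/(1 - 3*x/4)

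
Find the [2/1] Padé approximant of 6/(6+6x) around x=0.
1/(x + 1)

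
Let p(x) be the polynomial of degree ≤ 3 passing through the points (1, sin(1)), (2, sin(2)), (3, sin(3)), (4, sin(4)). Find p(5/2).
-sin(1)/16 - sin(4)/16 + 9*sin(3)/16 + 9*sin(2)/16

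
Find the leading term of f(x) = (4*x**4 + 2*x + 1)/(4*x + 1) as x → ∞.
x**3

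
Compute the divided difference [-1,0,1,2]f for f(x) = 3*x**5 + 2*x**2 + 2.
15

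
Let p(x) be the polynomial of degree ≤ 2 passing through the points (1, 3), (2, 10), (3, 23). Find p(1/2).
7/4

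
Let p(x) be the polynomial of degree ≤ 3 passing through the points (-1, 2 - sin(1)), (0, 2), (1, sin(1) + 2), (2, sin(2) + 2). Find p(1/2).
-sin(2)/16 + 5*sin(1)/8 + 2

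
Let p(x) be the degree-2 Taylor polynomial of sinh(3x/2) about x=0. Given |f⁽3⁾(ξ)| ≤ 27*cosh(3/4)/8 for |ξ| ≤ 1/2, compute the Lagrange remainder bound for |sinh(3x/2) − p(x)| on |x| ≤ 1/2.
9*cosh(3/4)/128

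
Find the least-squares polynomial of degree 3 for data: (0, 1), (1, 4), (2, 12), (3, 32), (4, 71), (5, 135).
65/63 + (473/189)x + (-187/252)x² + (121/108)x³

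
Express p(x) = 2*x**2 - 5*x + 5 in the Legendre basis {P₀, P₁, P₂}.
(17/3)P₀ + (-5)P₁ + (4/3)P₂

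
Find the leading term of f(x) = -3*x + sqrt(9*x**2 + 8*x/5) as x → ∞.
4/15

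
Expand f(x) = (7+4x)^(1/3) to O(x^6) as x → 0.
7**(1/3) + 4*7**(1/3)*x/21 - 16*7**(1/3)*x**2/441 + 320*7**(1/3)*x**3/27783 - 2560*7**(1/3)*x**4/583443 + 22528*7**(1/3)*x**5/12252303 + O(x**6)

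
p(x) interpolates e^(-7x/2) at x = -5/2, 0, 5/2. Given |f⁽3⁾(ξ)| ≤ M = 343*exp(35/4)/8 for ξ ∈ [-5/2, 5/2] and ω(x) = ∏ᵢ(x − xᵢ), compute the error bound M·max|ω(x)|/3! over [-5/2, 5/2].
42875*sqrt(3)*exp(35/4)/1728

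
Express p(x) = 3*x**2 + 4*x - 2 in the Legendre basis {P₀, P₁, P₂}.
-P₀ + (4)P₁ + (2)P₂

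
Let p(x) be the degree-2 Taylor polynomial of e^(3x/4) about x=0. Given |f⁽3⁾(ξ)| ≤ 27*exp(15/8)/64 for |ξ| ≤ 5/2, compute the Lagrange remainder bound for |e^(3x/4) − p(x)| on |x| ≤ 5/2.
1125*exp(15/8)/1024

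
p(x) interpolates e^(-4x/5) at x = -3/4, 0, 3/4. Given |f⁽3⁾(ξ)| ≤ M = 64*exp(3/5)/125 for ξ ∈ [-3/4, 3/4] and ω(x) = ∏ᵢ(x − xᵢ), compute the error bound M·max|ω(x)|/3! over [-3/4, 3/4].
sqrt(3)*exp(3/5)/125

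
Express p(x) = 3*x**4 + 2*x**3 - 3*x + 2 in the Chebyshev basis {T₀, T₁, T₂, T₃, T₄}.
(25/8)T₀ + (-3/2)T₁ + (3/2)T₂ + (1/2)T₃ + (3/8)T₄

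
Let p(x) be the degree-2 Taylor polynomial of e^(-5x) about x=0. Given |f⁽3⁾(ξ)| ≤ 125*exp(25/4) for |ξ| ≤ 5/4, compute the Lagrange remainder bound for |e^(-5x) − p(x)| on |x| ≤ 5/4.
15625*exp(25/4)/384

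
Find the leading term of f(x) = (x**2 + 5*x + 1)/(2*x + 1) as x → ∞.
x/2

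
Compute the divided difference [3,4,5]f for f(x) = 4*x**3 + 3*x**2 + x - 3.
51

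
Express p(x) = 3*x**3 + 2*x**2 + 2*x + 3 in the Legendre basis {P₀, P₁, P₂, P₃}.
(11/3)P₀ + (19/5)P₁ + (4/3)P₂ + (6/5)P₃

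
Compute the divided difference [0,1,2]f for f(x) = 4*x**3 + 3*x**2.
15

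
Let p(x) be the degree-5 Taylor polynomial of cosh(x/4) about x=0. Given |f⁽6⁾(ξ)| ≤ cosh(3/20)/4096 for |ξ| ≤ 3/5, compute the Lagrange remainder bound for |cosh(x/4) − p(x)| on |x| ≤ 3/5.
81*cosh(3/20)/5120000000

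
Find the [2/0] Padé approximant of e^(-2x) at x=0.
2*x**2 - 2*x + 1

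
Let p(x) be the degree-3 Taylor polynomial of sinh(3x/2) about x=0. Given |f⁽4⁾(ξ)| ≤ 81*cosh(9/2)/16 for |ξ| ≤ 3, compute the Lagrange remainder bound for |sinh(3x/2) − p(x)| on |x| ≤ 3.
2187*cosh(9/2)/128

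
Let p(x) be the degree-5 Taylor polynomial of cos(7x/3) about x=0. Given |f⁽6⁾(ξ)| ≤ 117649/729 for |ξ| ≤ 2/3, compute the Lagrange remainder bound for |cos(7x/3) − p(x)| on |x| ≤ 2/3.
470596/23914845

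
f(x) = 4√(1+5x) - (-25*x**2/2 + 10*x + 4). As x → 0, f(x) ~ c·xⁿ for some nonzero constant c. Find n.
3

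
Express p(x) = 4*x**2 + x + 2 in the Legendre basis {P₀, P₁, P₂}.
(10/3)P₀ + P₁ + (8/3)P₂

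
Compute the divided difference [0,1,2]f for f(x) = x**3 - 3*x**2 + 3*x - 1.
0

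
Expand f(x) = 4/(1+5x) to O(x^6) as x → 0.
4 - 20*x + 100*x**2 - 500*x**3 + 2500*x**4 - 12500*x**5 + O(x**6)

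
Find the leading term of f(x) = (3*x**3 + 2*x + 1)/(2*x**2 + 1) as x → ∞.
3*x/2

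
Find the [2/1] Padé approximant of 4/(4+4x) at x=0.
1/(x + 1)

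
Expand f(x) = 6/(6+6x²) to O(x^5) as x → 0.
1 - x**2 + x**4 + O(x**5)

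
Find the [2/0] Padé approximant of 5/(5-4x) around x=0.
16*x**2/25 + 4*x/5 + 1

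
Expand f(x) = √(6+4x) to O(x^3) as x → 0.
sqrt(6) + sqrt(6)*x/3 - sqrt(6)*x**2/18 + O(x**3)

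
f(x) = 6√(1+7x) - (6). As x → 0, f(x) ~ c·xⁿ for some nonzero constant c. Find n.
1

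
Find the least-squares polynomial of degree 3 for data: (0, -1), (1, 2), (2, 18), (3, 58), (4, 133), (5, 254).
-1 + (1/6)x + x² + (11/6)x³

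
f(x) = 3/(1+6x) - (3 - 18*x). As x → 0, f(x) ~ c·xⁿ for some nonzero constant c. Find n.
2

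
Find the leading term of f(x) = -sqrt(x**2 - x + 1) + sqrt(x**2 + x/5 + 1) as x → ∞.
3/5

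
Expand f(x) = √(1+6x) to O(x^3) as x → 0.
1 + 3*x - 9*x**2/2 + O(x**3)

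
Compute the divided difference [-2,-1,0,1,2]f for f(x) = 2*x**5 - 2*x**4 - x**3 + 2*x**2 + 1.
-2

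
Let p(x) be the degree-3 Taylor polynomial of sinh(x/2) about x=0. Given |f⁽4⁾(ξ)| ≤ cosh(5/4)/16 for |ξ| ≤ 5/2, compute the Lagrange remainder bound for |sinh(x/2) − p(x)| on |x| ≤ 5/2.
625*cosh(5/4)/6144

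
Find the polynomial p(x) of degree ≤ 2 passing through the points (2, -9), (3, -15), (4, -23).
-x**2 - x - 3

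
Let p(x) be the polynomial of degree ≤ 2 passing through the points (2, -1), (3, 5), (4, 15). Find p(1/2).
-5/2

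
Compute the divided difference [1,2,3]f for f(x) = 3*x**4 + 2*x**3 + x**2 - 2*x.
88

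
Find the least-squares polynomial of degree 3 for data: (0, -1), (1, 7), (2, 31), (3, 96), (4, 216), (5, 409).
-29/42 + (743/252)x + (2/3)x² + (109/36)x³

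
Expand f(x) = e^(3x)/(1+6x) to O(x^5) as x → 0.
1 - 3*x + 45*x**2/2 - 261*x**3/2 + 6291*x**4/8 + O(x**5)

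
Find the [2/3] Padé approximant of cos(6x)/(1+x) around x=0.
(1 - 15*x**2)/(3*x**3 + 3*x**2 + x + 1)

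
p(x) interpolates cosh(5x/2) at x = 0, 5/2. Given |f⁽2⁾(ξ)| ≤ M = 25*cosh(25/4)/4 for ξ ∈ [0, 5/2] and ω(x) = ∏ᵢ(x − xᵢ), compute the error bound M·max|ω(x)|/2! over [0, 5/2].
625*cosh(25/4)/128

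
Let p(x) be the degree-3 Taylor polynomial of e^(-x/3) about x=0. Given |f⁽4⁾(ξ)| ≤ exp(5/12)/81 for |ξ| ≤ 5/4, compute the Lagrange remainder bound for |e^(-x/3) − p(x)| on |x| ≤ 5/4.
625*exp(5/12)/497664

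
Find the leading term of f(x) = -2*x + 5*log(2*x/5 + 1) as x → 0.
-2*x**2/5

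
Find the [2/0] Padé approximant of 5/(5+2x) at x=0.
4*x**2/25 - 2*x/5 + 1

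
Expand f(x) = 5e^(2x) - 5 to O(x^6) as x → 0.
10*x + 10*x**2 + 20*x**3/3 + 10*x**4/3 + 4*x**5/3 + O(x**6)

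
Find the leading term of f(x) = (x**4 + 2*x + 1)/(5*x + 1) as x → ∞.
x**3/5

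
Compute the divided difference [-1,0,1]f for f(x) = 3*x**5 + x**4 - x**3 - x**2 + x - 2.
0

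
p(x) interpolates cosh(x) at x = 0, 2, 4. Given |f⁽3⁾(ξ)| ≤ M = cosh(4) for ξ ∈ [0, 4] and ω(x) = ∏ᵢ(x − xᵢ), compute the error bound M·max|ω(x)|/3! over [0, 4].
8*sqrt(3)*cosh(4)/27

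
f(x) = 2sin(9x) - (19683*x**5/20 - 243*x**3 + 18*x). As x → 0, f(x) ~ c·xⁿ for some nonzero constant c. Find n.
7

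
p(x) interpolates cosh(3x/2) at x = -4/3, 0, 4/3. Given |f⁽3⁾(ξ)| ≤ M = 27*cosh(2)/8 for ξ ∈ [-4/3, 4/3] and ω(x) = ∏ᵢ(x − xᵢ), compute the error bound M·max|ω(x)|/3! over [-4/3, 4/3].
8*sqrt(3)*cosh(2)/27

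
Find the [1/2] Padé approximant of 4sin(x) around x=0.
4*x/(x**2/6 + 1)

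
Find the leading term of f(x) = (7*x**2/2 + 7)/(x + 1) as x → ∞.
7*x/2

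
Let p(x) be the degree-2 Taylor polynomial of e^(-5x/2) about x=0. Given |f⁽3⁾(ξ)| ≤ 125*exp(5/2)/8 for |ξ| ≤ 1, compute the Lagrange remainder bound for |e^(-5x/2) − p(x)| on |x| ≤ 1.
125*exp(5/2)/48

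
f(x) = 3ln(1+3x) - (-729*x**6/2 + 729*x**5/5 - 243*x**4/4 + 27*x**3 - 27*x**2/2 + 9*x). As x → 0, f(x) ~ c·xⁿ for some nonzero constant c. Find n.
7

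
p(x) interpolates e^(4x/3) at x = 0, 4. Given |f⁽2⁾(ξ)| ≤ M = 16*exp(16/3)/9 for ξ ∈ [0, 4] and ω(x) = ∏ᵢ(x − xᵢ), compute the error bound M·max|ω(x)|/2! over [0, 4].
32*exp(16/3)/9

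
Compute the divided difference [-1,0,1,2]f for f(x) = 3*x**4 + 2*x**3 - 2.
8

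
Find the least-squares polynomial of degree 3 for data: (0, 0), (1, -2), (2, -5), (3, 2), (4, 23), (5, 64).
3/14 + (-121/84)x + (-18/7)x² + (13/12)x³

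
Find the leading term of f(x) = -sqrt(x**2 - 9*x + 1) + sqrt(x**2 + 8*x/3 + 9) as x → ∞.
35/6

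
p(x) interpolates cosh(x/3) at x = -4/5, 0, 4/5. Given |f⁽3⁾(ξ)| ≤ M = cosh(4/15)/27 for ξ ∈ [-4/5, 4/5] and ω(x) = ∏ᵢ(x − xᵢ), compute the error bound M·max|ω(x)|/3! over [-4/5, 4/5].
64*sqrt(3)*cosh(4/15)/91125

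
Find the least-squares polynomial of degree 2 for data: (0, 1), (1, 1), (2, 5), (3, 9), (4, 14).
22/35 + (19/35)x + (5/7)x²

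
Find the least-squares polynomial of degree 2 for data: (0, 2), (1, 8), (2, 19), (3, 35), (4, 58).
76/35 + (193/70)x + (39/14)x²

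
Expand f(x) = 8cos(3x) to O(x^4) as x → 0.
8 - 36*x**2 + O(x**4)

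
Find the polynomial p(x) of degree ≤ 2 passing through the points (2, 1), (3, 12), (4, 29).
3*x**2 - 4*x - 3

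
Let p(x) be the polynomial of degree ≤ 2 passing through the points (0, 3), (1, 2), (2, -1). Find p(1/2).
11/4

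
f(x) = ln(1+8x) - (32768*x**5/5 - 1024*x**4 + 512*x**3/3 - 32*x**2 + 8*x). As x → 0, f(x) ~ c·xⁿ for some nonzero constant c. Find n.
6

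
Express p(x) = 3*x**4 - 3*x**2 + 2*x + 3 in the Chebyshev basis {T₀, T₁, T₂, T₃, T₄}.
(21/8)T₀ + (2)T₁ + (3/8)T₄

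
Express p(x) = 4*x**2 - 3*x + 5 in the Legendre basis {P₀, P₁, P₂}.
(19/3)P₀ + (-3)P₁ + (8/3)P₂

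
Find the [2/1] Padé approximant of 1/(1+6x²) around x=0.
1 - 6*x**2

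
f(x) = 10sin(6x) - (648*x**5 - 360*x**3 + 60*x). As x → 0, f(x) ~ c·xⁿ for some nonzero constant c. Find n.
7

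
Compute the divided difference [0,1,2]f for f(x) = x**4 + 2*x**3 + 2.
13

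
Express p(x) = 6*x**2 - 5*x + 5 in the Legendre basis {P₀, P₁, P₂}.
(7)P₀ + (-5)P₁ + (4)P₂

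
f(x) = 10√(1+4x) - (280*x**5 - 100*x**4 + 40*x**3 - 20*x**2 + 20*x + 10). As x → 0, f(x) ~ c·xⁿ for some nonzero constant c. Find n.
6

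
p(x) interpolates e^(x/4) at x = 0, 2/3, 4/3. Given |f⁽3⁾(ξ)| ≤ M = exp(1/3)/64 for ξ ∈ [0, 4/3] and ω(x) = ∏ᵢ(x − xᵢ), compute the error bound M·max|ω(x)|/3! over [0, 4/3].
sqrt(3)*exp(1/3)/5832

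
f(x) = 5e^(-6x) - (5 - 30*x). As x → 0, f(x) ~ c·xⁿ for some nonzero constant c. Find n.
2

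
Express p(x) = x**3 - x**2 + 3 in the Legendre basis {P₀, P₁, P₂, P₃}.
(8/3)P₀ + (3/5)P₁ + (-2/3)P₂ + (2/5)P₃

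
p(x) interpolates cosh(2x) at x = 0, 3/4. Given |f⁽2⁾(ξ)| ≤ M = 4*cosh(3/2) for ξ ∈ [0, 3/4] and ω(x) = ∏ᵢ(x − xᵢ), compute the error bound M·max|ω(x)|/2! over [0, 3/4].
9*cosh(3/2)/32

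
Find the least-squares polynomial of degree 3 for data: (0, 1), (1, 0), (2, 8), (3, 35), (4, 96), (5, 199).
43/42 + (-361/252)x + (-127/84)x² + (35/18)x³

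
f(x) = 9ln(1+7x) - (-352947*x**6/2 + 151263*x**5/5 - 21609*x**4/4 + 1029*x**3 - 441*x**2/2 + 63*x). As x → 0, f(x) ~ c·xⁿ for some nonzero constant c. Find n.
7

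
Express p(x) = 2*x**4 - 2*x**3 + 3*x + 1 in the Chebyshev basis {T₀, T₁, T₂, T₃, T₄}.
(7/4)T₀ + (3/2)T₁ + T₂ + (-1/2)T₃ + (1/4)T₄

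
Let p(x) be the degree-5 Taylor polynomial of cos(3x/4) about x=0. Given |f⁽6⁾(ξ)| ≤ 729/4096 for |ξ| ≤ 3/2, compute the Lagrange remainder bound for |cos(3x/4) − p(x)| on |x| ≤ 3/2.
59049/20971520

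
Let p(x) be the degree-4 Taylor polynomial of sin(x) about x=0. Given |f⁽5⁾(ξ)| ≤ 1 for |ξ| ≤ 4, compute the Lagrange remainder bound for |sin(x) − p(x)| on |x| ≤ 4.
128/15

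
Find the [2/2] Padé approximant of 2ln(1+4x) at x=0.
8*x*(2*x + 1)/(8*x**2/3 + 4*x + 1)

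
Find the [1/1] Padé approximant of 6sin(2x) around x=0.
12*x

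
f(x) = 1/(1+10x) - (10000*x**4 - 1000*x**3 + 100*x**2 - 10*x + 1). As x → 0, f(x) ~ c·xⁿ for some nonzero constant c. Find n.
5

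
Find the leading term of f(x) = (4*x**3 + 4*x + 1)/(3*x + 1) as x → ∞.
4*x**2/3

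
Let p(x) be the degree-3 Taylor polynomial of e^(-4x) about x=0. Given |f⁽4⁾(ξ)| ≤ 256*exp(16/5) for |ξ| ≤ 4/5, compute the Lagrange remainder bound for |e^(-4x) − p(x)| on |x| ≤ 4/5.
8192*exp(16/5)/1875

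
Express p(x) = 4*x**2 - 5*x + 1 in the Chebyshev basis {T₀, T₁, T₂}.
(3)T₀ + (-5)T₁ + (2)T₂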